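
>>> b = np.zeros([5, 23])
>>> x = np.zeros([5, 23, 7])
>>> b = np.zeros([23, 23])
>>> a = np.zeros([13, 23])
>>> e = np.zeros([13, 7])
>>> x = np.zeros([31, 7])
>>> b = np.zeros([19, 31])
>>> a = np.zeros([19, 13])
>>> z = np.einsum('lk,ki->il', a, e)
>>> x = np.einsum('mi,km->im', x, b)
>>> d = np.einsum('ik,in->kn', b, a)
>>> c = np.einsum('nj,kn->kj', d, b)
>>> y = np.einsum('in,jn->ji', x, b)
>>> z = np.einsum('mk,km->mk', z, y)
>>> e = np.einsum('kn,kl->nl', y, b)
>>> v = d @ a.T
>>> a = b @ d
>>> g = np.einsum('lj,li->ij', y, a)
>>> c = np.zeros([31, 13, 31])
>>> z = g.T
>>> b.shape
(19, 31)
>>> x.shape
(7, 31)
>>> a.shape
(19, 13)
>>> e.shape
(7, 31)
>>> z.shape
(7, 13)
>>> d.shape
(31, 13)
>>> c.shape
(31, 13, 31)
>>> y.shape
(19, 7)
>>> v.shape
(31, 19)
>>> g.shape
(13, 7)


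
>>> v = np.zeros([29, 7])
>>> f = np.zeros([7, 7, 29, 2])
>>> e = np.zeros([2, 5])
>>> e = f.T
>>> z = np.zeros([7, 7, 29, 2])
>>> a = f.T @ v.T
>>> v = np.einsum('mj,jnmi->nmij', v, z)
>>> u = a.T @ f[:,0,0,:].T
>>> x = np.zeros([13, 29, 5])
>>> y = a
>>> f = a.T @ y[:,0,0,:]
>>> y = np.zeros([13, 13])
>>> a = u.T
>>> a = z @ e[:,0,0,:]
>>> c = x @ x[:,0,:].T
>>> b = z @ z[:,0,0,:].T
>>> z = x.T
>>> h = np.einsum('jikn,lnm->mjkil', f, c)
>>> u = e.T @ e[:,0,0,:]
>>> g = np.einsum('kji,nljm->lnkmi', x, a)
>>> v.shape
(7, 29, 2, 7)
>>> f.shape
(29, 7, 29, 29)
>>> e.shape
(2, 29, 7, 7)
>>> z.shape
(5, 29, 13)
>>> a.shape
(7, 7, 29, 7)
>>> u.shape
(7, 7, 29, 7)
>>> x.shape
(13, 29, 5)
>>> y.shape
(13, 13)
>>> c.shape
(13, 29, 13)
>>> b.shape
(7, 7, 29, 7)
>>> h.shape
(13, 29, 29, 7, 13)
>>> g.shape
(7, 7, 13, 7, 5)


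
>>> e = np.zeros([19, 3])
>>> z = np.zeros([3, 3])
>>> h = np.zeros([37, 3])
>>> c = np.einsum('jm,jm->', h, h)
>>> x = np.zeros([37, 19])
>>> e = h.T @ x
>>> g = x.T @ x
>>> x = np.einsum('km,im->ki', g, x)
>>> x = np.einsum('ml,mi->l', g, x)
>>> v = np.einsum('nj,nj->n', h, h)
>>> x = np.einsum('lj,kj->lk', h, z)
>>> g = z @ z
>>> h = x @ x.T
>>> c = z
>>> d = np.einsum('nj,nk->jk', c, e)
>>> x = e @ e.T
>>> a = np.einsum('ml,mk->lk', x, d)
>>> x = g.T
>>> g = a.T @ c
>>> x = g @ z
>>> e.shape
(3, 19)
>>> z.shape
(3, 3)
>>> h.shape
(37, 37)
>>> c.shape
(3, 3)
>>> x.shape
(19, 3)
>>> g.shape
(19, 3)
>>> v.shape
(37,)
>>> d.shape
(3, 19)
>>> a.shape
(3, 19)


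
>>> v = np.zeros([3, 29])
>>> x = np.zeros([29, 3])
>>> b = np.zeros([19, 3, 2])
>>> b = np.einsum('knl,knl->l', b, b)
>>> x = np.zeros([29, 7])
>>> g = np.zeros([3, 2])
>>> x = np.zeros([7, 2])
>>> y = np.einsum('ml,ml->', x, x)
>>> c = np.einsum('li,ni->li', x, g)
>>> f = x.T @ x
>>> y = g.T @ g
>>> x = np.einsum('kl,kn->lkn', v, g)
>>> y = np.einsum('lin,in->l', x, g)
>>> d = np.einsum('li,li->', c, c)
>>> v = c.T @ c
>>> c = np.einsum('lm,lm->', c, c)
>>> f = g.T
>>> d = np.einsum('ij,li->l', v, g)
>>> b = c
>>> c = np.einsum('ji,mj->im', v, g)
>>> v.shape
(2, 2)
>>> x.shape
(29, 3, 2)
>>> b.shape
()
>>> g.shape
(3, 2)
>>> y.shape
(29,)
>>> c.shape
(2, 3)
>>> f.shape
(2, 3)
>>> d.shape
(3,)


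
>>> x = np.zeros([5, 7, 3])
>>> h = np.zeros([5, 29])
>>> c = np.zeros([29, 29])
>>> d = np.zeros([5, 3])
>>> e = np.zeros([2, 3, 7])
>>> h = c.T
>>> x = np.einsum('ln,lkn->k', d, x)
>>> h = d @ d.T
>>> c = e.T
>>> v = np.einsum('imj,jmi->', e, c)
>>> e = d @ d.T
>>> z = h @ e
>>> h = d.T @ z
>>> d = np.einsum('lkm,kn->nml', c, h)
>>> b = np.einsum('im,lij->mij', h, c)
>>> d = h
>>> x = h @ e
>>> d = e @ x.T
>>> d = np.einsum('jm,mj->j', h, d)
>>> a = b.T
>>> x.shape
(3, 5)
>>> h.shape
(3, 5)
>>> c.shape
(7, 3, 2)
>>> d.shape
(3,)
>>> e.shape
(5, 5)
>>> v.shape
()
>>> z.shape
(5, 5)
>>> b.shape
(5, 3, 2)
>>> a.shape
(2, 3, 5)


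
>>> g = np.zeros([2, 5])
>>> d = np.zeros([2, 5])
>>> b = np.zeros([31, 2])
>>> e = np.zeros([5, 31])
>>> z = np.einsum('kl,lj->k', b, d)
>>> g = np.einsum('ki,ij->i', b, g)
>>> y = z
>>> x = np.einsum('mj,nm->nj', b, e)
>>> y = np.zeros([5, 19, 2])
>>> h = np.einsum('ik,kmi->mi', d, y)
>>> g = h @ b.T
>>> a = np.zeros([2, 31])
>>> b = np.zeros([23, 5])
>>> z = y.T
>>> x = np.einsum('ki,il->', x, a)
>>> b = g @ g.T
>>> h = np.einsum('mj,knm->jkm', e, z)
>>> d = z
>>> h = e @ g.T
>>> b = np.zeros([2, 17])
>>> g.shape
(19, 31)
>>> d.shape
(2, 19, 5)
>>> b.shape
(2, 17)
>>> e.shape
(5, 31)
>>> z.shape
(2, 19, 5)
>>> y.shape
(5, 19, 2)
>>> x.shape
()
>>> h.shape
(5, 19)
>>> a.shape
(2, 31)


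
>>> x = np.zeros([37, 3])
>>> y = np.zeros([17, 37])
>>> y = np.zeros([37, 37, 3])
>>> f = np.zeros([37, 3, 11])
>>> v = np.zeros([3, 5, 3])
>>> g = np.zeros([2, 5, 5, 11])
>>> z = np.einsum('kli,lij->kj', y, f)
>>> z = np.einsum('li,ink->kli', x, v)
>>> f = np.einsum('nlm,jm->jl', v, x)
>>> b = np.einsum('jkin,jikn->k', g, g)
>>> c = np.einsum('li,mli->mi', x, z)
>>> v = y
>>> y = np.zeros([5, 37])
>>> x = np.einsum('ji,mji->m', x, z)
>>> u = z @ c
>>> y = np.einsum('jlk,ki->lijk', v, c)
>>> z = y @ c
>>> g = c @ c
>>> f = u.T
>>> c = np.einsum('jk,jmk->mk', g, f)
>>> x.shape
(3,)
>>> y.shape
(37, 3, 37, 3)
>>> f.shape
(3, 37, 3)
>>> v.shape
(37, 37, 3)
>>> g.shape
(3, 3)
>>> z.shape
(37, 3, 37, 3)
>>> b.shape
(5,)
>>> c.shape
(37, 3)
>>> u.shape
(3, 37, 3)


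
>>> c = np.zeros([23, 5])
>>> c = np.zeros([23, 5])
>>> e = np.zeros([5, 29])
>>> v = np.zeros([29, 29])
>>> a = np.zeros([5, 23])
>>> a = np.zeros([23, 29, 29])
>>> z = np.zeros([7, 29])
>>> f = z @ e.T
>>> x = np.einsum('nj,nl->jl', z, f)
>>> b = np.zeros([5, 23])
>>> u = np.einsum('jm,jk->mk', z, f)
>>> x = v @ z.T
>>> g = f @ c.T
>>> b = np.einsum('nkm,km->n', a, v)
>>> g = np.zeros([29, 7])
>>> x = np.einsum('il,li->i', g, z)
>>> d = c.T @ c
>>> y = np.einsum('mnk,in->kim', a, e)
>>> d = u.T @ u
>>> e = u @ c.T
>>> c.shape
(23, 5)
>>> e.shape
(29, 23)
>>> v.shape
(29, 29)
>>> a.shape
(23, 29, 29)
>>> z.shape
(7, 29)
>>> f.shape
(7, 5)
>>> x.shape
(29,)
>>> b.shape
(23,)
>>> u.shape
(29, 5)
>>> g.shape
(29, 7)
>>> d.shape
(5, 5)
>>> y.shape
(29, 5, 23)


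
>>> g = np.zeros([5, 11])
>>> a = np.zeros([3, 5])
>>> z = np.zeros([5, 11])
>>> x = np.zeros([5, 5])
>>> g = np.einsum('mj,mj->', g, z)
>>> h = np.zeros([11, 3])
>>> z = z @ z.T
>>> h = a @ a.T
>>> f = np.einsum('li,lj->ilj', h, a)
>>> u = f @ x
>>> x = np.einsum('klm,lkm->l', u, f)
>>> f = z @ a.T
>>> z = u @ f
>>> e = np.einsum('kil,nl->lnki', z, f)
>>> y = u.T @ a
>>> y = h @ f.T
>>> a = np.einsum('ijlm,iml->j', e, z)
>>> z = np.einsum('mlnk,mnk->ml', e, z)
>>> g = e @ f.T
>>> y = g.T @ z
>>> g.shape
(3, 5, 3, 5)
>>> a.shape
(5,)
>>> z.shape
(3, 5)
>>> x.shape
(3,)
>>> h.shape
(3, 3)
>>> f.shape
(5, 3)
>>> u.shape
(3, 3, 5)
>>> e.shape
(3, 5, 3, 3)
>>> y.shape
(5, 3, 5, 5)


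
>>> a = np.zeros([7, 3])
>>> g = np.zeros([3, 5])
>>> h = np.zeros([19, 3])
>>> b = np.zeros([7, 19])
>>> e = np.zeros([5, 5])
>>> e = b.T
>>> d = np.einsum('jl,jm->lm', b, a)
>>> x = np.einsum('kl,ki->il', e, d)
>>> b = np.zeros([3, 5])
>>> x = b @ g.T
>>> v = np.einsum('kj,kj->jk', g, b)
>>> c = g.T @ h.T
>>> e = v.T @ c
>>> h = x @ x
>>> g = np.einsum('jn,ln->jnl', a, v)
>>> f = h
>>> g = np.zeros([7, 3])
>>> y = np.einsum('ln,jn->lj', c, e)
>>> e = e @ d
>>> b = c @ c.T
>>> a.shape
(7, 3)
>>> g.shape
(7, 3)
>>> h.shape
(3, 3)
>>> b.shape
(5, 5)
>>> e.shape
(3, 3)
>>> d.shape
(19, 3)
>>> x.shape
(3, 3)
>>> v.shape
(5, 3)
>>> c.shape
(5, 19)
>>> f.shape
(3, 3)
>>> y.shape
(5, 3)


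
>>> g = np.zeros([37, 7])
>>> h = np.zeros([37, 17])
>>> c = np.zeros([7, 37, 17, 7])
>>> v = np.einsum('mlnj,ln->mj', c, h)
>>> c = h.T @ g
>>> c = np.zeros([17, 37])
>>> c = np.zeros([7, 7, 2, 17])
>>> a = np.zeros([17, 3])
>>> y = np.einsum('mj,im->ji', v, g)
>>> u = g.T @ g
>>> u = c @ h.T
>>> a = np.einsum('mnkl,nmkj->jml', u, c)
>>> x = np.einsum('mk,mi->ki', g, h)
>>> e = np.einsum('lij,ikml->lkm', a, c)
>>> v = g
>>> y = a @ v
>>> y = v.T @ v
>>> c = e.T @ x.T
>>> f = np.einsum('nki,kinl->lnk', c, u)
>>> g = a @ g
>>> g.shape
(17, 7, 7)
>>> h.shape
(37, 17)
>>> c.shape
(2, 7, 7)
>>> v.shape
(37, 7)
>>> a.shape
(17, 7, 37)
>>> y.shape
(7, 7)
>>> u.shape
(7, 7, 2, 37)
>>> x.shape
(7, 17)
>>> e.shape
(17, 7, 2)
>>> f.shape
(37, 2, 7)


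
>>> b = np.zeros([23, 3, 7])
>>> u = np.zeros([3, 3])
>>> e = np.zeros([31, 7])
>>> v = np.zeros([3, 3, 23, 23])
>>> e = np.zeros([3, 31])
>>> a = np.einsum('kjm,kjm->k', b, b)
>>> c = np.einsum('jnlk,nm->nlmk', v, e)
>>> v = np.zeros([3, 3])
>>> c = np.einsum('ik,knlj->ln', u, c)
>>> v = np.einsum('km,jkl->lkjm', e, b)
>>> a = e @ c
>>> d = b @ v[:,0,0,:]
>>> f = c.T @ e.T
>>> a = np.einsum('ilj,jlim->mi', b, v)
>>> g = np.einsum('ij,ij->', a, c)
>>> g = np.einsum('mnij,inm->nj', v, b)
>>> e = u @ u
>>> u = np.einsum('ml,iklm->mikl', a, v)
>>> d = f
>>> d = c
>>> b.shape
(23, 3, 7)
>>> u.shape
(31, 7, 3, 23)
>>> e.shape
(3, 3)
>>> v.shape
(7, 3, 23, 31)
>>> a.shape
(31, 23)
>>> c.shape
(31, 23)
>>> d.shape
(31, 23)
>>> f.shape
(23, 3)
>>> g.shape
(3, 31)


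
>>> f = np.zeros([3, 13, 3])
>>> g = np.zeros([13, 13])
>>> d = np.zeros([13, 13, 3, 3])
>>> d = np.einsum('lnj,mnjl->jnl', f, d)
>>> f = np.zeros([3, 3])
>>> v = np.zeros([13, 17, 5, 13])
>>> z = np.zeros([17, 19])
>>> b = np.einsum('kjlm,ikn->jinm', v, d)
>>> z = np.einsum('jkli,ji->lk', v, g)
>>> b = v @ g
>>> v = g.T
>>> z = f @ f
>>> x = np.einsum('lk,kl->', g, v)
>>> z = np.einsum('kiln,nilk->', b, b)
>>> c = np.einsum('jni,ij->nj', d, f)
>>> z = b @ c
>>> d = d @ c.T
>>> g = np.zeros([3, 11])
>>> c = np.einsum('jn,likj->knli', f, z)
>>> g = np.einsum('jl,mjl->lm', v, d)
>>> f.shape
(3, 3)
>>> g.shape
(13, 3)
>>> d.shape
(3, 13, 13)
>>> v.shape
(13, 13)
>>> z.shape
(13, 17, 5, 3)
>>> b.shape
(13, 17, 5, 13)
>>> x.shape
()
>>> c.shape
(5, 3, 13, 17)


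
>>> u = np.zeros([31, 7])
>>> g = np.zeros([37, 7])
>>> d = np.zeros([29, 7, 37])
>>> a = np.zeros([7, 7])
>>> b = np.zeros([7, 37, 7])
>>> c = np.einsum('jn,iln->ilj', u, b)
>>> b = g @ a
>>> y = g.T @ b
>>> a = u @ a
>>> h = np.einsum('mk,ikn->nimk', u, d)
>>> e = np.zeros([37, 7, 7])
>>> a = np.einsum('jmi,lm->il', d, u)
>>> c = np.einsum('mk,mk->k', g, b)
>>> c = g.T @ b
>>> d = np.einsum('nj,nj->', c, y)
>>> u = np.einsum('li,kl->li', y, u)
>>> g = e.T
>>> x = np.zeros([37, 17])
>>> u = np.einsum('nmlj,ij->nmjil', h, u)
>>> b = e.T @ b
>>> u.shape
(37, 29, 7, 7, 31)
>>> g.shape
(7, 7, 37)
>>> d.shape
()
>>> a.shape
(37, 31)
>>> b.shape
(7, 7, 7)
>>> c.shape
(7, 7)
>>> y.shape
(7, 7)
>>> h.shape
(37, 29, 31, 7)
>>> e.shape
(37, 7, 7)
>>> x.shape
(37, 17)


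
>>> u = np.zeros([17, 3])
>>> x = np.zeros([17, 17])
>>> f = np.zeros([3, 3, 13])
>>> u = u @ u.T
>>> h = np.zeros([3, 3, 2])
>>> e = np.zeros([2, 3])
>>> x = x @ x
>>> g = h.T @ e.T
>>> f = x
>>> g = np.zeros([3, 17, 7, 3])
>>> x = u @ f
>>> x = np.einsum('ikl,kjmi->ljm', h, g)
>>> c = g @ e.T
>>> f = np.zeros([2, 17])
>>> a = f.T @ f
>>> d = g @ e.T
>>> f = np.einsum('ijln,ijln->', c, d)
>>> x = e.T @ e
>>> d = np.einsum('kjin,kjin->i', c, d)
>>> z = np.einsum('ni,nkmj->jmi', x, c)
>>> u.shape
(17, 17)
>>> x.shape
(3, 3)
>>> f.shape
()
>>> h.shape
(3, 3, 2)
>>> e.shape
(2, 3)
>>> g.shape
(3, 17, 7, 3)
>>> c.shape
(3, 17, 7, 2)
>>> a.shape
(17, 17)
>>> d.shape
(7,)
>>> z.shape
(2, 7, 3)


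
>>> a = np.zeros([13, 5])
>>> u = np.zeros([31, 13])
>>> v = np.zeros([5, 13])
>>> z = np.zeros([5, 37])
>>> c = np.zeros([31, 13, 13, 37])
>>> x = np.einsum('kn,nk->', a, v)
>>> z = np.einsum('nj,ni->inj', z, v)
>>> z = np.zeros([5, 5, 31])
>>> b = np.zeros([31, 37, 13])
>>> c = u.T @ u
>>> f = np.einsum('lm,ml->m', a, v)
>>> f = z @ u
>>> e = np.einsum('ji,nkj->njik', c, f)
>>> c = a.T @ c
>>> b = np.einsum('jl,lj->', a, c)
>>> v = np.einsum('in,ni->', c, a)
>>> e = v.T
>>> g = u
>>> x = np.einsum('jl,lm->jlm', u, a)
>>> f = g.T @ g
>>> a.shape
(13, 5)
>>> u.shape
(31, 13)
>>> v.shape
()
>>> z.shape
(5, 5, 31)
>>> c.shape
(5, 13)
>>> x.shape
(31, 13, 5)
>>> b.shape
()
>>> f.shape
(13, 13)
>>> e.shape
()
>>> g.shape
(31, 13)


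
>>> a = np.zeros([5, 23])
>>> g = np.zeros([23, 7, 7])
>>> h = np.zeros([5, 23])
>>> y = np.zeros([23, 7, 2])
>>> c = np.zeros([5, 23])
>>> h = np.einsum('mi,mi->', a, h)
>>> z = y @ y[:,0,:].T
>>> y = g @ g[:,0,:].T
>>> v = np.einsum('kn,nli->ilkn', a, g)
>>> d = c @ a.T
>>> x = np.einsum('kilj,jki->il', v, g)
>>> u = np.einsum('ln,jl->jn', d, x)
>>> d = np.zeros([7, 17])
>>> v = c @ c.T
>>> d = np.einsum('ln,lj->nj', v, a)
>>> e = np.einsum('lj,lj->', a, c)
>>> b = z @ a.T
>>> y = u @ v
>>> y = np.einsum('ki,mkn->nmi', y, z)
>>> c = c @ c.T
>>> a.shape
(5, 23)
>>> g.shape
(23, 7, 7)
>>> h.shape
()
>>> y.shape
(23, 23, 5)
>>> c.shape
(5, 5)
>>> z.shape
(23, 7, 23)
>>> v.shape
(5, 5)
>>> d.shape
(5, 23)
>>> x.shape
(7, 5)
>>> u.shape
(7, 5)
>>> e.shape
()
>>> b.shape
(23, 7, 5)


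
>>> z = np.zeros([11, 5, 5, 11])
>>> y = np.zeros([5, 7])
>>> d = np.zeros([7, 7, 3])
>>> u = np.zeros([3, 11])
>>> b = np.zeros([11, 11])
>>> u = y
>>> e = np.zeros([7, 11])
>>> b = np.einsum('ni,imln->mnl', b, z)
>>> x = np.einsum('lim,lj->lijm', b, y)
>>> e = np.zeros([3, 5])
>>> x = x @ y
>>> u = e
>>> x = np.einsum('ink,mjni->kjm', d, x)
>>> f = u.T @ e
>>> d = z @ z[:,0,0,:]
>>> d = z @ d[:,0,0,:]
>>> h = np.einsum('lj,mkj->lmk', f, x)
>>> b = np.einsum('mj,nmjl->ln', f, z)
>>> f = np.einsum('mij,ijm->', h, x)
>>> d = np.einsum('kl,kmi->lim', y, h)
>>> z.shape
(11, 5, 5, 11)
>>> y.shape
(5, 7)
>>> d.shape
(7, 11, 3)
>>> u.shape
(3, 5)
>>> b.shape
(11, 11)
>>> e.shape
(3, 5)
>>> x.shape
(3, 11, 5)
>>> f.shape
()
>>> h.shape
(5, 3, 11)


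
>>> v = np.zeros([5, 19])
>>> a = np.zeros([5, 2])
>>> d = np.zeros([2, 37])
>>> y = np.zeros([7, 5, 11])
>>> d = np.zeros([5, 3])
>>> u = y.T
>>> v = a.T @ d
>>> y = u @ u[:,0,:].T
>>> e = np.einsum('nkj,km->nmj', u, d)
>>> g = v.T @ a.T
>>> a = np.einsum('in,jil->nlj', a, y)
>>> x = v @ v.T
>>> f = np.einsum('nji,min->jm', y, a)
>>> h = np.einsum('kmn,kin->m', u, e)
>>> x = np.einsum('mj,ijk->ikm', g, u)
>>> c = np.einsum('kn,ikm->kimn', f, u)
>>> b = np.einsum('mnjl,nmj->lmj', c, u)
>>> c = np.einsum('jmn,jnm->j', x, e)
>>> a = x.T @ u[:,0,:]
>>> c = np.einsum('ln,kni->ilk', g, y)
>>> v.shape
(2, 3)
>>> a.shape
(3, 7, 7)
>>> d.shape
(5, 3)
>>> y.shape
(11, 5, 11)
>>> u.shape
(11, 5, 7)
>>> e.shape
(11, 3, 7)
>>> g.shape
(3, 5)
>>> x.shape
(11, 7, 3)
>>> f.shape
(5, 2)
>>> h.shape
(5,)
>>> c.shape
(11, 3, 11)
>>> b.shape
(2, 5, 7)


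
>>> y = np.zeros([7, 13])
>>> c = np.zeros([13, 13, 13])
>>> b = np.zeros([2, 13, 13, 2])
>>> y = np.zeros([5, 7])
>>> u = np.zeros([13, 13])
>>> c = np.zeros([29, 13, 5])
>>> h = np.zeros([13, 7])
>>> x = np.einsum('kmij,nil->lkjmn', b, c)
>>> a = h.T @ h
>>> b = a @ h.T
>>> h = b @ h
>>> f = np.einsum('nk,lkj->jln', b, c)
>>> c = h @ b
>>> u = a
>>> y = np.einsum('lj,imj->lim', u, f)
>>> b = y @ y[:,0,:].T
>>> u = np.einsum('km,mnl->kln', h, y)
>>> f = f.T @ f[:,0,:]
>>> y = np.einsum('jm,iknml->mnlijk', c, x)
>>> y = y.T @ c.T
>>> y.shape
(2, 7, 5, 29, 2, 7)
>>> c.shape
(7, 13)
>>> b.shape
(7, 5, 7)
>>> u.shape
(7, 29, 5)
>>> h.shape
(7, 7)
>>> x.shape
(5, 2, 2, 13, 29)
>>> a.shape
(7, 7)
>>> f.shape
(7, 29, 7)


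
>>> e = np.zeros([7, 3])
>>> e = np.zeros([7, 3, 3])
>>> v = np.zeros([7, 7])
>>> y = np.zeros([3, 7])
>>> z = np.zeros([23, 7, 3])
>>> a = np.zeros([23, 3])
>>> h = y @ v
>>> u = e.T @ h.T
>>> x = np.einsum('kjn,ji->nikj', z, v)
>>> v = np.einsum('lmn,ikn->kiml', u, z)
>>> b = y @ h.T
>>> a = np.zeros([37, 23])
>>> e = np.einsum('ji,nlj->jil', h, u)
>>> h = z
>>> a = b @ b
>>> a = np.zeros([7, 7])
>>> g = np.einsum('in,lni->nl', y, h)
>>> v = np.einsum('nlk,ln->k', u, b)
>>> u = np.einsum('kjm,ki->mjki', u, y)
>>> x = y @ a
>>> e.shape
(3, 7, 3)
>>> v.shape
(3,)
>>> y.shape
(3, 7)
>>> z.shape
(23, 7, 3)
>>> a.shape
(7, 7)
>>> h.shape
(23, 7, 3)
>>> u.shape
(3, 3, 3, 7)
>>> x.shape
(3, 7)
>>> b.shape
(3, 3)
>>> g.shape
(7, 23)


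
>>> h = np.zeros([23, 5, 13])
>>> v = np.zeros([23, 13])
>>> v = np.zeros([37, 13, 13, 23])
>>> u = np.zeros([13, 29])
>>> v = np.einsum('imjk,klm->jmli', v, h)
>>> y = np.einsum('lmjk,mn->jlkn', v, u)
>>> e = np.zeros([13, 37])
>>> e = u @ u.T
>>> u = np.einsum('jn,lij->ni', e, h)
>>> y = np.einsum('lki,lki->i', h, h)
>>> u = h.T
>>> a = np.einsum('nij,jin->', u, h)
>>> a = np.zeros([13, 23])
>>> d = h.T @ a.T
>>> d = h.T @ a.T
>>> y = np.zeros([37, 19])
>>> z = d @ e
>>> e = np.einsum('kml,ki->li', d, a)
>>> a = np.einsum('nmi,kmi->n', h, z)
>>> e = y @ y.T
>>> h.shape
(23, 5, 13)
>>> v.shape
(13, 13, 5, 37)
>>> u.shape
(13, 5, 23)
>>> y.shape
(37, 19)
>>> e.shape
(37, 37)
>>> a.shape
(23,)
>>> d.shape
(13, 5, 13)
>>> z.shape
(13, 5, 13)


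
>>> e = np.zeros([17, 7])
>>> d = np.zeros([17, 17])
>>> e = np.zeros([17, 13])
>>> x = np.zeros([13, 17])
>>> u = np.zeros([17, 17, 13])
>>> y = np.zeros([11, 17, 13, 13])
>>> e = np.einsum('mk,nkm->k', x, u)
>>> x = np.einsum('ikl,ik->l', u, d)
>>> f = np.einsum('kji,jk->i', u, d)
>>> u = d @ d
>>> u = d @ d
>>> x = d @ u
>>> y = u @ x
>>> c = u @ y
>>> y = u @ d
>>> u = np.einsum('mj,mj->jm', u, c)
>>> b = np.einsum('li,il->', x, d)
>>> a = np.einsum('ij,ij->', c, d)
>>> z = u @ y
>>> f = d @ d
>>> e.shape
(17,)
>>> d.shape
(17, 17)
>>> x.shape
(17, 17)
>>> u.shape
(17, 17)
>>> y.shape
(17, 17)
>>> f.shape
(17, 17)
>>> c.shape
(17, 17)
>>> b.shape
()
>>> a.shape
()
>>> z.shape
(17, 17)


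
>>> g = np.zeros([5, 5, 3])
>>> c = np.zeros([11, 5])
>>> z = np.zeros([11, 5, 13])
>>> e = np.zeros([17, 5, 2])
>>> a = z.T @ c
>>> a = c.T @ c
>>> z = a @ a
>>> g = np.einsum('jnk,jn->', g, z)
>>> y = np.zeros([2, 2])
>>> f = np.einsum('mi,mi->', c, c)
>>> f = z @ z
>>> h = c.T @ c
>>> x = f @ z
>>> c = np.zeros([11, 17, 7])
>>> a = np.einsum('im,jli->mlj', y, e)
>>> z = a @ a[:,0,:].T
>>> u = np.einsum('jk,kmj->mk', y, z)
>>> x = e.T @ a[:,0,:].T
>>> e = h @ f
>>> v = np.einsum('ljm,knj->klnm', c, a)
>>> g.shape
()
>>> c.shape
(11, 17, 7)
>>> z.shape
(2, 5, 2)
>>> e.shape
(5, 5)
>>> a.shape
(2, 5, 17)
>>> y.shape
(2, 2)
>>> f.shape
(5, 5)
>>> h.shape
(5, 5)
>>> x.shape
(2, 5, 2)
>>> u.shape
(5, 2)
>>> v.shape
(2, 11, 5, 7)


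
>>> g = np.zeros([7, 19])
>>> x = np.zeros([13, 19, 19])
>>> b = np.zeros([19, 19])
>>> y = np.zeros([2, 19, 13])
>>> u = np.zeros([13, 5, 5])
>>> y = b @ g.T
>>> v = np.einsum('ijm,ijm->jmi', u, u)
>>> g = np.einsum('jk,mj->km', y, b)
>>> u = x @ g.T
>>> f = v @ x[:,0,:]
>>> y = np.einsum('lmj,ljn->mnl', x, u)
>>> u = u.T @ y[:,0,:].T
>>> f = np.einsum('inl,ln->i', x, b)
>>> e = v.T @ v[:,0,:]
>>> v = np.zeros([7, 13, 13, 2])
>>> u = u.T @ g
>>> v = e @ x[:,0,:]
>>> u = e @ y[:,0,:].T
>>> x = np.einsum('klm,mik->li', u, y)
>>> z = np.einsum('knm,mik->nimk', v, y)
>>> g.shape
(7, 19)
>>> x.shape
(5, 7)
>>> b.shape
(19, 19)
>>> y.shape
(19, 7, 13)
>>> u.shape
(13, 5, 19)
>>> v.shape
(13, 5, 19)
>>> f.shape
(13,)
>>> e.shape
(13, 5, 13)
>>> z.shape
(5, 7, 19, 13)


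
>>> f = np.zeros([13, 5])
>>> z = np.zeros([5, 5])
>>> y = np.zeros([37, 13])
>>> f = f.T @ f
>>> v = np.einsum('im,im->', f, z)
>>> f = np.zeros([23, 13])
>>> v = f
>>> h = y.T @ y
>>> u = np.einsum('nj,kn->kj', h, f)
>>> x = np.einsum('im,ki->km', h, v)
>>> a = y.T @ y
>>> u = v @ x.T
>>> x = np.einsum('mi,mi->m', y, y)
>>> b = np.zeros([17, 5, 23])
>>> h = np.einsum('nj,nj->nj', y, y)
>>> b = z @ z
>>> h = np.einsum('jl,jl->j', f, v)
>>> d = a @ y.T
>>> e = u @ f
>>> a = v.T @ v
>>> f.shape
(23, 13)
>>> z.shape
(5, 5)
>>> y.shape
(37, 13)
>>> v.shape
(23, 13)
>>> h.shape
(23,)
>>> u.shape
(23, 23)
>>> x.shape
(37,)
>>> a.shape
(13, 13)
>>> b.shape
(5, 5)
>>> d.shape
(13, 37)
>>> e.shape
(23, 13)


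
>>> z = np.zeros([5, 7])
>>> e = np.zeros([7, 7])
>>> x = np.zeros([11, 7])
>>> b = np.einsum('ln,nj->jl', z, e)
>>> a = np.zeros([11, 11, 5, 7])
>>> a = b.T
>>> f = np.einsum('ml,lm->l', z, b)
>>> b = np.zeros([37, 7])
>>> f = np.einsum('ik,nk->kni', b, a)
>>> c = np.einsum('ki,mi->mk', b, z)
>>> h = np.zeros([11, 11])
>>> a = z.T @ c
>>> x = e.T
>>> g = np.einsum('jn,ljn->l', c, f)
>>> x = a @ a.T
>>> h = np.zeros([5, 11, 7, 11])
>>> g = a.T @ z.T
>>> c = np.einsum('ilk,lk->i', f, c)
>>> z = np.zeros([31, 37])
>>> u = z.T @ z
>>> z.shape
(31, 37)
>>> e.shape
(7, 7)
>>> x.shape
(7, 7)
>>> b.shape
(37, 7)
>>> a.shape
(7, 37)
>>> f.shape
(7, 5, 37)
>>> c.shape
(7,)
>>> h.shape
(5, 11, 7, 11)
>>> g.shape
(37, 5)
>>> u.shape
(37, 37)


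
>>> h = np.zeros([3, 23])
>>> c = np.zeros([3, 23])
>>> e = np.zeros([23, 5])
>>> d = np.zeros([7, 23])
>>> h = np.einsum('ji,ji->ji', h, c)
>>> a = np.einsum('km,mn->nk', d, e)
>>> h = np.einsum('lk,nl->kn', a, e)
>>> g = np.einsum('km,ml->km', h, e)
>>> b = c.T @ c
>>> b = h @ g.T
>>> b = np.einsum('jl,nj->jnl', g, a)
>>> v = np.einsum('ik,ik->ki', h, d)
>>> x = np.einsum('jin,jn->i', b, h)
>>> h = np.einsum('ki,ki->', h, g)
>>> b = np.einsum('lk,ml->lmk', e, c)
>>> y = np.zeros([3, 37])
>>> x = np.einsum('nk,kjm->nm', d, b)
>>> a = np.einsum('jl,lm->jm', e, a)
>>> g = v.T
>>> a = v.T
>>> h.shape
()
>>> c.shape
(3, 23)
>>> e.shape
(23, 5)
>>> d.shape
(7, 23)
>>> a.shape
(7, 23)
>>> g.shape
(7, 23)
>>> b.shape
(23, 3, 5)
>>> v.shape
(23, 7)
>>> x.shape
(7, 5)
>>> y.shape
(3, 37)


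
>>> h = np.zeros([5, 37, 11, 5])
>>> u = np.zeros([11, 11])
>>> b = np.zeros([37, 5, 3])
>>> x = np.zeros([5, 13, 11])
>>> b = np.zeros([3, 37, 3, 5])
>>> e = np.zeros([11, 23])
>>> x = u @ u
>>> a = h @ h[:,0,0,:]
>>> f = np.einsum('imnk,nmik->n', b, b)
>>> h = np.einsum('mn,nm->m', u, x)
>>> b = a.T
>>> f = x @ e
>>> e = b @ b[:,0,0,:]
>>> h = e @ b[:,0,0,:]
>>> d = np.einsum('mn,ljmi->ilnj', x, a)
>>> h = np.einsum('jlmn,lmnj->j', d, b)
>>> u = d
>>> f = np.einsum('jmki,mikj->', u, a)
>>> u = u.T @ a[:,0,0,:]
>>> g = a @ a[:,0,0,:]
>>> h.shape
(5,)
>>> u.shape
(37, 11, 5, 5)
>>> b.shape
(5, 11, 37, 5)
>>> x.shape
(11, 11)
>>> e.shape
(5, 11, 37, 5)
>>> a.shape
(5, 37, 11, 5)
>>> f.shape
()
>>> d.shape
(5, 5, 11, 37)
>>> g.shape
(5, 37, 11, 5)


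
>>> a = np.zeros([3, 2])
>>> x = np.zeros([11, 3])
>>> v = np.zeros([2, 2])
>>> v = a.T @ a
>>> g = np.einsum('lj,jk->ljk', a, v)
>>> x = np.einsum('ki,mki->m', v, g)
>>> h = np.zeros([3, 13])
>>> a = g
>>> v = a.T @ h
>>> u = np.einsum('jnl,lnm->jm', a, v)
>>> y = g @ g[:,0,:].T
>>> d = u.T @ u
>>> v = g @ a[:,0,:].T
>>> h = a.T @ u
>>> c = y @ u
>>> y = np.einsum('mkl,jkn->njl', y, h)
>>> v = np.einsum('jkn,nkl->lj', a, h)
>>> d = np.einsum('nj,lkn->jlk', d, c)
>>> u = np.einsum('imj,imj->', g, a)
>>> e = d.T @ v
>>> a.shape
(3, 2, 2)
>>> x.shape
(3,)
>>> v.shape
(13, 3)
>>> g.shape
(3, 2, 2)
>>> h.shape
(2, 2, 13)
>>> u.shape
()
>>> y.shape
(13, 2, 3)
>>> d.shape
(13, 3, 2)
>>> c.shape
(3, 2, 13)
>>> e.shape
(2, 3, 3)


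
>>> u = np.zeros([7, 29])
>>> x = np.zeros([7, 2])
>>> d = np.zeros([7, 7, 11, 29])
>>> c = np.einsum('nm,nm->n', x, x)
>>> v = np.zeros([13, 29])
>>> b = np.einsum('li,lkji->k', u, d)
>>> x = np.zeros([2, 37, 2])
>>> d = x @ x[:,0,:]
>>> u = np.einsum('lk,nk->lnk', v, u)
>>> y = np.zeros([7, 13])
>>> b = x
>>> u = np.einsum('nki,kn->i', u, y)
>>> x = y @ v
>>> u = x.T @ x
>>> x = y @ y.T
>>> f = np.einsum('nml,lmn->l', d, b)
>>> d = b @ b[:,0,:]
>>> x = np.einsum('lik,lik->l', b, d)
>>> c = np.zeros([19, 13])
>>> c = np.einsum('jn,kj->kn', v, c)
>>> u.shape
(29, 29)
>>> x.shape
(2,)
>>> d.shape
(2, 37, 2)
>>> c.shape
(19, 29)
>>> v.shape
(13, 29)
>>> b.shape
(2, 37, 2)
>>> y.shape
(7, 13)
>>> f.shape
(2,)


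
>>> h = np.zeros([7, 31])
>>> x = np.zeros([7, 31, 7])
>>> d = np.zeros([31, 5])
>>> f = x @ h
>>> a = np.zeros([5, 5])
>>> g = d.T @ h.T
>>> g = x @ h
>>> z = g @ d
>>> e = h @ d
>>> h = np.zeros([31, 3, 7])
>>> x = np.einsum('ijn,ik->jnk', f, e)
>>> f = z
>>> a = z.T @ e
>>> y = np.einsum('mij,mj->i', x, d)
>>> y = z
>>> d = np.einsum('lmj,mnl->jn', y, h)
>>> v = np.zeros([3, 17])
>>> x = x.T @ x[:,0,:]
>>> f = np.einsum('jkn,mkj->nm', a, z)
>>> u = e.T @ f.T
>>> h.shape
(31, 3, 7)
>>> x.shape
(5, 31, 5)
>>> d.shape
(5, 3)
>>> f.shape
(5, 7)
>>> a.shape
(5, 31, 5)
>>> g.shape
(7, 31, 31)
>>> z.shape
(7, 31, 5)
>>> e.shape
(7, 5)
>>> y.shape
(7, 31, 5)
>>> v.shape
(3, 17)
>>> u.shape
(5, 5)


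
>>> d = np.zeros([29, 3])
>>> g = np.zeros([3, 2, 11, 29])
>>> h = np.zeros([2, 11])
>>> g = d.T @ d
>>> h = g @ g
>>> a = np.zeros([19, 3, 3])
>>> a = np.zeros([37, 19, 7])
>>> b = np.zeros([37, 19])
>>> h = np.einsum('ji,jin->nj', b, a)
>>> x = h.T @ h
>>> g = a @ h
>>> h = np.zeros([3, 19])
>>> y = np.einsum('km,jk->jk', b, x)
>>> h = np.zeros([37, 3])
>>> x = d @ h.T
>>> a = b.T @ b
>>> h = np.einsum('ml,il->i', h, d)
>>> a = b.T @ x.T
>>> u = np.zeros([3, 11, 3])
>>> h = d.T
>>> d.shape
(29, 3)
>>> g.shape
(37, 19, 37)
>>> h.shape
(3, 29)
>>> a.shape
(19, 29)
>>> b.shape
(37, 19)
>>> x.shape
(29, 37)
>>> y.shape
(37, 37)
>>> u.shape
(3, 11, 3)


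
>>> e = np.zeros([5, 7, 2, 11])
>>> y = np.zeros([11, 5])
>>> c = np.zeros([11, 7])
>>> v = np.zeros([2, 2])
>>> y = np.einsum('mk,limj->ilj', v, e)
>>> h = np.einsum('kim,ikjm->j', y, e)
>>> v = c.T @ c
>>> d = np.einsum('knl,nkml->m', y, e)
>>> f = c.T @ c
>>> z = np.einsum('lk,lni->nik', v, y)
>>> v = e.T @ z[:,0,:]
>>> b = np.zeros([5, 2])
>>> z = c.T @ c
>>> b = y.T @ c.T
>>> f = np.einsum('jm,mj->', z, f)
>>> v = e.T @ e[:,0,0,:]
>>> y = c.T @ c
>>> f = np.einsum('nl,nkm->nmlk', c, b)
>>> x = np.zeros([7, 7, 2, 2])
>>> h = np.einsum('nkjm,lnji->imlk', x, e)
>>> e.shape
(5, 7, 2, 11)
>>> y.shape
(7, 7)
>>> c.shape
(11, 7)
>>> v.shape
(11, 2, 7, 11)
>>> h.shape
(11, 2, 5, 7)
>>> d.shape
(2,)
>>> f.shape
(11, 11, 7, 5)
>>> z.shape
(7, 7)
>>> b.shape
(11, 5, 11)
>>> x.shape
(7, 7, 2, 2)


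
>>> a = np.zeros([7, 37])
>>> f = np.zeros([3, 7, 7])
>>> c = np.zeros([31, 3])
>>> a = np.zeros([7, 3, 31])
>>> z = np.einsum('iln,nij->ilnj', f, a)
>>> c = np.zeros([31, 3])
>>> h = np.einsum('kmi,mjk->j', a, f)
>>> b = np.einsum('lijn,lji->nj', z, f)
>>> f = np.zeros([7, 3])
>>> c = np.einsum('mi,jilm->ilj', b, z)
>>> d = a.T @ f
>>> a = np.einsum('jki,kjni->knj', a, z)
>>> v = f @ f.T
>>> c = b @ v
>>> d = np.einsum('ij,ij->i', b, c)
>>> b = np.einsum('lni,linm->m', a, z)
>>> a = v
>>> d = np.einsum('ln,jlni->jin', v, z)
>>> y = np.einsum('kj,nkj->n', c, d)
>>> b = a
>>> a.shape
(7, 7)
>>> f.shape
(7, 3)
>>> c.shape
(31, 7)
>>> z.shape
(3, 7, 7, 31)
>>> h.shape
(7,)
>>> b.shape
(7, 7)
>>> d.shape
(3, 31, 7)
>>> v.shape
(7, 7)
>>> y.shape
(3,)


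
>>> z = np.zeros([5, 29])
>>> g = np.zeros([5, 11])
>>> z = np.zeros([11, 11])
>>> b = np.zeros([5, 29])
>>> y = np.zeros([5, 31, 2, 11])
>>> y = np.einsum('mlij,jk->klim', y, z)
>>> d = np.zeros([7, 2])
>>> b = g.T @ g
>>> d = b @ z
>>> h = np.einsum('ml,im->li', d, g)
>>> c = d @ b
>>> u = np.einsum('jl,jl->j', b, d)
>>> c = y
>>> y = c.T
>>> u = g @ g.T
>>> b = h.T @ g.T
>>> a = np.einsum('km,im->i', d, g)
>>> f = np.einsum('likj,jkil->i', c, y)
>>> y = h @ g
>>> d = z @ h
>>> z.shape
(11, 11)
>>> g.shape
(5, 11)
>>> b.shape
(5, 5)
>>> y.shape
(11, 11)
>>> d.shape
(11, 5)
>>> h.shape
(11, 5)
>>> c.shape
(11, 31, 2, 5)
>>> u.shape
(5, 5)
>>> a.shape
(5,)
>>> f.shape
(31,)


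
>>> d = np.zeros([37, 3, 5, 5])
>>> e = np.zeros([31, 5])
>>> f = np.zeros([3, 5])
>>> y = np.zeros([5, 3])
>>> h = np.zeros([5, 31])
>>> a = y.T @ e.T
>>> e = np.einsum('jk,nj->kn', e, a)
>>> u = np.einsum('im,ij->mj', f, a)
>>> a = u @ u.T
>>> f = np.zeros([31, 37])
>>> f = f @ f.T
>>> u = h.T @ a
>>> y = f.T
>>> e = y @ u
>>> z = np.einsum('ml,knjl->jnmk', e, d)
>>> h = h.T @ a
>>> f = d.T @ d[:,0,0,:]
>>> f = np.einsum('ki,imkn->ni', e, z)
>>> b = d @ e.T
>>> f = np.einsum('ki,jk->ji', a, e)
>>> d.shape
(37, 3, 5, 5)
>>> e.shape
(31, 5)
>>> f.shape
(31, 5)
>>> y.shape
(31, 31)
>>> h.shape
(31, 5)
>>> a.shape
(5, 5)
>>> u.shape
(31, 5)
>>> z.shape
(5, 3, 31, 37)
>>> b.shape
(37, 3, 5, 31)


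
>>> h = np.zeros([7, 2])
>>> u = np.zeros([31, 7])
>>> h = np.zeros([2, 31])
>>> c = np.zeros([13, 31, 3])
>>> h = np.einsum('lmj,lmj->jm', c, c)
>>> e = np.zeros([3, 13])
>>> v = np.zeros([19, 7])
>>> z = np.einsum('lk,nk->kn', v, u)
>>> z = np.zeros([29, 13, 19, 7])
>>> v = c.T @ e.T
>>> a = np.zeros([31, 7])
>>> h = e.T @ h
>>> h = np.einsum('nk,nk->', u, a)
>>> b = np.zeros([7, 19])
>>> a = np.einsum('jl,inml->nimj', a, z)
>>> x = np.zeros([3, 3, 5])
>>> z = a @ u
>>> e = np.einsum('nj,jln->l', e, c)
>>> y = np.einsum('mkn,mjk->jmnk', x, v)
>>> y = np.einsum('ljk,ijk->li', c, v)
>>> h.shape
()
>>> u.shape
(31, 7)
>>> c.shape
(13, 31, 3)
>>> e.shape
(31,)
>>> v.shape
(3, 31, 3)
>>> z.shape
(13, 29, 19, 7)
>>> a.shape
(13, 29, 19, 31)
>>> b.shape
(7, 19)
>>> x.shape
(3, 3, 5)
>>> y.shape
(13, 3)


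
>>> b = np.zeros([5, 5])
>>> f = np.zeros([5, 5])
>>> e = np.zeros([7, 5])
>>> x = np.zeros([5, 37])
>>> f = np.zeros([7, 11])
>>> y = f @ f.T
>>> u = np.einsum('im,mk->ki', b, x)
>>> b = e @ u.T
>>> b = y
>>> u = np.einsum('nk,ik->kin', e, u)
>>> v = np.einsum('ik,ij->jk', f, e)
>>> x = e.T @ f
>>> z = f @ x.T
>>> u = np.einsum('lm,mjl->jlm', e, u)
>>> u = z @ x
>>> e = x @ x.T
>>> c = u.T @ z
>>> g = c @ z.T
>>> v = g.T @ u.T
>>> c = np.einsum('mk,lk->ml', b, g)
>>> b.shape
(7, 7)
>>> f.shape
(7, 11)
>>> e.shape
(5, 5)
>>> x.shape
(5, 11)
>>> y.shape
(7, 7)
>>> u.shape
(7, 11)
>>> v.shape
(7, 7)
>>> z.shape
(7, 5)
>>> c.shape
(7, 11)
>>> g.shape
(11, 7)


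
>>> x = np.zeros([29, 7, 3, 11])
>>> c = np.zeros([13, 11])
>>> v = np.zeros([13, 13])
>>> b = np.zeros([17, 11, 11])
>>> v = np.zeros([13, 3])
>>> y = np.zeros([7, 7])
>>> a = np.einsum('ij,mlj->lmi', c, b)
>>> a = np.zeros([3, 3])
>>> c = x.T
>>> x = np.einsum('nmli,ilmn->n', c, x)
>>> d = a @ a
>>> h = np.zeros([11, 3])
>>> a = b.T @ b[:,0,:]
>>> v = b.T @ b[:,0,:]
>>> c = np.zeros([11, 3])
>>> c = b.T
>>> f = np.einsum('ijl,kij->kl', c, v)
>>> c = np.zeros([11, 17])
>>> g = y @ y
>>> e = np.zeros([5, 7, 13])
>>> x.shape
(11,)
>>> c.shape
(11, 17)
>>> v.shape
(11, 11, 11)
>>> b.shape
(17, 11, 11)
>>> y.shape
(7, 7)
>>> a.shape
(11, 11, 11)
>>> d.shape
(3, 3)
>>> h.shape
(11, 3)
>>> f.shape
(11, 17)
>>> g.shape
(7, 7)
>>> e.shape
(5, 7, 13)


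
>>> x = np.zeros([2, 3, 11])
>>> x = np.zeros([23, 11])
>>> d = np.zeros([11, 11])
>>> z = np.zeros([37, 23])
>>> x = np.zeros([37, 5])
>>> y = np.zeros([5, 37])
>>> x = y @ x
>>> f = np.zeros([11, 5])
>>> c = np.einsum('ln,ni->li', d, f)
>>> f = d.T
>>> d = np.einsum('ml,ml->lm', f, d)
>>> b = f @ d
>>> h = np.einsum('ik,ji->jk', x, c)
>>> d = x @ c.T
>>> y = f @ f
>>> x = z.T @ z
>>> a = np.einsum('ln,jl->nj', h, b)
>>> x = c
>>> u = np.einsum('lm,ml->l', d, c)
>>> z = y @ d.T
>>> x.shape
(11, 5)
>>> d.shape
(5, 11)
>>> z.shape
(11, 5)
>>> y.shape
(11, 11)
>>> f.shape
(11, 11)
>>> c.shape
(11, 5)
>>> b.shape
(11, 11)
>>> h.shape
(11, 5)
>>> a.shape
(5, 11)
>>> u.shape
(5,)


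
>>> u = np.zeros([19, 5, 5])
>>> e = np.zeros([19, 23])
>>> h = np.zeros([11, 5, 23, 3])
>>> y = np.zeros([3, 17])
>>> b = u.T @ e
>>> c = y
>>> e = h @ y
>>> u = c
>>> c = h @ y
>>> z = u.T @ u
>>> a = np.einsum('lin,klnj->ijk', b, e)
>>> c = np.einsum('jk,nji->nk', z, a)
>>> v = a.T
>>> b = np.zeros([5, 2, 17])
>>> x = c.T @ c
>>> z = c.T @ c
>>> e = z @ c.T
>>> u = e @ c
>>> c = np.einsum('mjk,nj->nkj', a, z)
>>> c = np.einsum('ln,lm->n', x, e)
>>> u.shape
(17, 17)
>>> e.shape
(17, 5)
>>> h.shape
(11, 5, 23, 3)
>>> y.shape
(3, 17)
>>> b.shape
(5, 2, 17)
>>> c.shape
(17,)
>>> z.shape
(17, 17)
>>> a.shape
(5, 17, 11)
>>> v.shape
(11, 17, 5)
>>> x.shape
(17, 17)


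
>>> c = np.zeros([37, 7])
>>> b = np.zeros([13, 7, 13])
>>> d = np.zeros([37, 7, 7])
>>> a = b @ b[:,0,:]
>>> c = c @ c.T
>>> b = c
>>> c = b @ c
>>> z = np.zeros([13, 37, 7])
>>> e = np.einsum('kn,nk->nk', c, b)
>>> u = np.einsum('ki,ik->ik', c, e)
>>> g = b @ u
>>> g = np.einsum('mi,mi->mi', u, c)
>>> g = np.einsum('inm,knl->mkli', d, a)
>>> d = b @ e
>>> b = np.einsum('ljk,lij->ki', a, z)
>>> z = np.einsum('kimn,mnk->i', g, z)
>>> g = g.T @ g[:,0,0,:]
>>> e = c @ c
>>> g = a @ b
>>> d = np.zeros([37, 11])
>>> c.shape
(37, 37)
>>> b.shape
(13, 37)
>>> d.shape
(37, 11)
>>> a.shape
(13, 7, 13)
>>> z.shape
(13,)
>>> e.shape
(37, 37)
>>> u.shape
(37, 37)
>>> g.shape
(13, 7, 37)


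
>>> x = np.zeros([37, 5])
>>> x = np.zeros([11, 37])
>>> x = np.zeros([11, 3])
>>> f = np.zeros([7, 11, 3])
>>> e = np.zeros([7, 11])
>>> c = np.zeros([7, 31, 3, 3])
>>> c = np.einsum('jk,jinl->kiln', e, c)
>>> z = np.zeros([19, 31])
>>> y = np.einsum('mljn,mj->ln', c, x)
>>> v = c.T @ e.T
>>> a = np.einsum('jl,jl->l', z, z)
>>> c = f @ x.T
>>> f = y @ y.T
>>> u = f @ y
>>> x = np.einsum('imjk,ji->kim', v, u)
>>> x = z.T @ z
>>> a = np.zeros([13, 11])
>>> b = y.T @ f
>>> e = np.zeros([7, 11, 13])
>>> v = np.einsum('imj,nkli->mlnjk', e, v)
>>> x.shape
(31, 31)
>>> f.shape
(31, 31)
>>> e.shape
(7, 11, 13)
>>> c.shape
(7, 11, 11)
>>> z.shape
(19, 31)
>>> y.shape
(31, 3)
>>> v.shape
(11, 31, 3, 13, 3)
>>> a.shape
(13, 11)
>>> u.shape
(31, 3)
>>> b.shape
(3, 31)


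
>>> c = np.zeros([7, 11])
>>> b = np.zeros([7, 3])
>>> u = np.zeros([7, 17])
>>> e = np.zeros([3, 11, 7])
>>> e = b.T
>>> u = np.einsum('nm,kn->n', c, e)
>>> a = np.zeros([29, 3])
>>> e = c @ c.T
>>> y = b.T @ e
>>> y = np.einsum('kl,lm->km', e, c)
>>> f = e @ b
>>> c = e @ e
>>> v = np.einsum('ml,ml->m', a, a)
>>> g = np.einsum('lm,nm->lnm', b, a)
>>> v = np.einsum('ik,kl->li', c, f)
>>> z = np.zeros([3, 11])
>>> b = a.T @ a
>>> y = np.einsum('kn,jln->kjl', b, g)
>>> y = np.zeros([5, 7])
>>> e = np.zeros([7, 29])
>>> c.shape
(7, 7)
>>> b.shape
(3, 3)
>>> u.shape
(7,)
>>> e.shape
(7, 29)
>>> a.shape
(29, 3)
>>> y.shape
(5, 7)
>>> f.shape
(7, 3)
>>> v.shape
(3, 7)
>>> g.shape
(7, 29, 3)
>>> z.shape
(3, 11)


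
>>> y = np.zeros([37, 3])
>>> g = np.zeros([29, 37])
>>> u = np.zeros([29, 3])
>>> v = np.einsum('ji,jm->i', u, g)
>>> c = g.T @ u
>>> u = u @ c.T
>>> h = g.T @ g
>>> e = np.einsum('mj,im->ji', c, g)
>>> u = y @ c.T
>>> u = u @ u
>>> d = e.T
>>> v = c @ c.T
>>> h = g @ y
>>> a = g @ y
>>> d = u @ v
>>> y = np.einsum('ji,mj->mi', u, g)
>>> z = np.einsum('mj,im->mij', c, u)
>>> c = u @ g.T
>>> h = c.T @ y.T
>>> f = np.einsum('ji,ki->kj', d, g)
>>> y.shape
(29, 37)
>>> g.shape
(29, 37)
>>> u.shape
(37, 37)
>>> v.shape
(37, 37)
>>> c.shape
(37, 29)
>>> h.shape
(29, 29)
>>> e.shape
(3, 29)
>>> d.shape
(37, 37)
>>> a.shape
(29, 3)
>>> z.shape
(37, 37, 3)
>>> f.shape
(29, 37)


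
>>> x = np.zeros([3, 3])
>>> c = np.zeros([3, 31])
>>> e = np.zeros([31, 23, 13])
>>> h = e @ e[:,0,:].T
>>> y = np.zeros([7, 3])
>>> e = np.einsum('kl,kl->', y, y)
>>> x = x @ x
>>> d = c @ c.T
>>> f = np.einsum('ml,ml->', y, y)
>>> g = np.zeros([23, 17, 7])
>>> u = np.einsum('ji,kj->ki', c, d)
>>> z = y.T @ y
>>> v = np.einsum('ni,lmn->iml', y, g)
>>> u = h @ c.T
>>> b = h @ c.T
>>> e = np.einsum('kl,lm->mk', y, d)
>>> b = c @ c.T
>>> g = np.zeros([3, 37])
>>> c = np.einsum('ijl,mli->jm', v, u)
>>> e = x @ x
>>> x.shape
(3, 3)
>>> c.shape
(17, 31)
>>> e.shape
(3, 3)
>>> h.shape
(31, 23, 31)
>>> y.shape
(7, 3)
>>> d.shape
(3, 3)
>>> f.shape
()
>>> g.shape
(3, 37)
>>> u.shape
(31, 23, 3)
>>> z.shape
(3, 3)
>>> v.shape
(3, 17, 23)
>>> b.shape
(3, 3)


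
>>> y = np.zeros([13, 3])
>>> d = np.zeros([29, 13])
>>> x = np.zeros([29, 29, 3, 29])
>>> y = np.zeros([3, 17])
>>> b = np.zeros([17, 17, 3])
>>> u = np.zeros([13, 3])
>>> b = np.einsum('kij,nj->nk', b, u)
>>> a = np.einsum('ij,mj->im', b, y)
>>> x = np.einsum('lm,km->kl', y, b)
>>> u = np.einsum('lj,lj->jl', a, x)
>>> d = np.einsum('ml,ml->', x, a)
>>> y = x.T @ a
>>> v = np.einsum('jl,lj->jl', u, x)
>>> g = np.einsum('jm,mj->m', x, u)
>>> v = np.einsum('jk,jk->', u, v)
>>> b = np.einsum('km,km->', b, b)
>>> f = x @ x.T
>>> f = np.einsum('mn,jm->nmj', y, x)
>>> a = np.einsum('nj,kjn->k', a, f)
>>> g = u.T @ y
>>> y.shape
(3, 3)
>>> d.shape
()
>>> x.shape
(13, 3)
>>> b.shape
()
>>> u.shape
(3, 13)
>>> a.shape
(3,)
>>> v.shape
()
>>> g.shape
(13, 3)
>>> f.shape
(3, 3, 13)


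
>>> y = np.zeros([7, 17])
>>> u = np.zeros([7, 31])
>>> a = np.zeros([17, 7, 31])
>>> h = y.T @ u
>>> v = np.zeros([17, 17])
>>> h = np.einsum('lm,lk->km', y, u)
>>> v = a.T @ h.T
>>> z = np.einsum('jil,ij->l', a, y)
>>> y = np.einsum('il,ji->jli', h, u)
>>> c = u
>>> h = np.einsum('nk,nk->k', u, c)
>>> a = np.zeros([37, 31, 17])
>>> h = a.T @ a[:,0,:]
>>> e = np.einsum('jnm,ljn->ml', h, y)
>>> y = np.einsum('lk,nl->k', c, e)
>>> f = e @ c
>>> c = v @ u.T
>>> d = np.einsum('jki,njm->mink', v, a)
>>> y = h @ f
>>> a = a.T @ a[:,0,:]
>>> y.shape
(17, 31, 31)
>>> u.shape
(7, 31)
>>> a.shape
(17, 31, 17)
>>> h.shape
(17, 31, 17)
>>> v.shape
(31, 7, 31)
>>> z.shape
(31,)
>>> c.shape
(31, 7, 7)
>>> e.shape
(17, 7)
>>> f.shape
(17, 31)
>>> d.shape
(17, 31, 37, 7)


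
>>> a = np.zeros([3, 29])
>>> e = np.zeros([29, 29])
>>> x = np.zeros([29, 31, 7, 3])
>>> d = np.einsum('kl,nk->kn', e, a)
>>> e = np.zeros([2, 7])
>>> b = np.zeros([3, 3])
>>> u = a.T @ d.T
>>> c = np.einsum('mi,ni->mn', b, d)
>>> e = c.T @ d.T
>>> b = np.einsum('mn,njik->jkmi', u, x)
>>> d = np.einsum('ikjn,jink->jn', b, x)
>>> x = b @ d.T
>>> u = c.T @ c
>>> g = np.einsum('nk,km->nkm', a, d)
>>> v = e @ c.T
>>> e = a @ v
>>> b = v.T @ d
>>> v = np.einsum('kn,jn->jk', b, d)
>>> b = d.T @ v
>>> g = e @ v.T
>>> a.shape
(3, 29)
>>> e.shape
(3, 3)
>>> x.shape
(31, 3, 29, 29)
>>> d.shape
(29, 7)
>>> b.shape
(7, 3)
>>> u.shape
(29, 29)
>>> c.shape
(3, 29)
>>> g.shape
(3, 29)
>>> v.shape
(29, 3)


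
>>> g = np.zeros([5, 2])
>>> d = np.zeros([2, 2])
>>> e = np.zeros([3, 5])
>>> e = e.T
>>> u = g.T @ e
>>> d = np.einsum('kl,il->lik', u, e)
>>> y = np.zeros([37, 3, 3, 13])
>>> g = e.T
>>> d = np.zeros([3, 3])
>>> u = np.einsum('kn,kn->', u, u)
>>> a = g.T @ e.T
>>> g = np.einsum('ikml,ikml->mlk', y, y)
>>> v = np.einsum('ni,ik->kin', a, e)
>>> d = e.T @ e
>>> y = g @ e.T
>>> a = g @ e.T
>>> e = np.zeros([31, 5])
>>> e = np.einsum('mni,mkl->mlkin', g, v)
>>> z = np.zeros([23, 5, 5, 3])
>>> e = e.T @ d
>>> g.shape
(3, 13, 3)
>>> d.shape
(3, 3)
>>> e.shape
(13, 3, 5, 5, 3)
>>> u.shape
()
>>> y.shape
(3, 13, 5)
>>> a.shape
(3, 13, 5)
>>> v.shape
(3, 5, 5)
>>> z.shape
(23, 5, 5, 3)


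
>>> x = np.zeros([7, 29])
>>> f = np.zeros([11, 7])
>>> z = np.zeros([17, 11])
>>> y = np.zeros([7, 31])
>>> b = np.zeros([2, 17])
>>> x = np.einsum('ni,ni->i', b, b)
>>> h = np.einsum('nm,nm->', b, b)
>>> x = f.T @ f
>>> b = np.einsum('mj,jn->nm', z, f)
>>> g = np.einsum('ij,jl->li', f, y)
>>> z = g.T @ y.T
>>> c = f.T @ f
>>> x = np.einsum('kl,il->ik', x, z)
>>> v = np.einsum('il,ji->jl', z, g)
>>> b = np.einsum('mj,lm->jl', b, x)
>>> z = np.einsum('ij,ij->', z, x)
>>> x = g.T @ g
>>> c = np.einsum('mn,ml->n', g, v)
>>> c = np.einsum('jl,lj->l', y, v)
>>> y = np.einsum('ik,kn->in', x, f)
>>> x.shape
(11, 11)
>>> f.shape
(11, 7)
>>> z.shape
()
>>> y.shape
(11, 7)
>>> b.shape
(17, 11)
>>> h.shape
()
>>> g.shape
(31, 11)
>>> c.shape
(31,)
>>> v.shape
(31, 7)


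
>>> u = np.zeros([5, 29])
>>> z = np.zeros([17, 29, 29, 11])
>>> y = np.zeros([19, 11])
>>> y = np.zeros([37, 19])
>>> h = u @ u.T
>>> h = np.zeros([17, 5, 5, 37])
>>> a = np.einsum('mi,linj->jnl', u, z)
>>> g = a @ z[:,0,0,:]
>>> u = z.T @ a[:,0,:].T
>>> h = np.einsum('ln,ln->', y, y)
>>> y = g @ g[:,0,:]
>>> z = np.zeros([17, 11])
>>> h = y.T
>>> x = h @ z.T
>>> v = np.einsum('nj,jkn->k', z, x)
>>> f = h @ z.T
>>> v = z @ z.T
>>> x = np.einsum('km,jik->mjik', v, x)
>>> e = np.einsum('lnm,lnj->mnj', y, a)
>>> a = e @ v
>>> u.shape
(11, 29, 29, 11)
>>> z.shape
(17, 11)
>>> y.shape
(11, 29, 11)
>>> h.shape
(11, 29, 11)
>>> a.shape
(11, 29, 17)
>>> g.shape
(11, 29, 11)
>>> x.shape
(17, 11, 29, 17)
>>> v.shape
(17, 17)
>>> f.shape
(11, 29, 17)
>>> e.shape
(11, 29, 17)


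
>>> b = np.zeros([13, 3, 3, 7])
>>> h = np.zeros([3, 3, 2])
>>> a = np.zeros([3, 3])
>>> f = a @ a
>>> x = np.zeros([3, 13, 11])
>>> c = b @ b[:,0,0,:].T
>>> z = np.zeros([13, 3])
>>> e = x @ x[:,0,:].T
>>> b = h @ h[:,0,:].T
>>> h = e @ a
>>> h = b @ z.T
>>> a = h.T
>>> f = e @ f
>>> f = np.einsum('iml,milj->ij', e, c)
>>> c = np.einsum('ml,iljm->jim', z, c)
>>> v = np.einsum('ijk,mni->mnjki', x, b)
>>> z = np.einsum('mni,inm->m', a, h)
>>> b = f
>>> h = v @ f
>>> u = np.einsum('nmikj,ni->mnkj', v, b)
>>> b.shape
(3, 13)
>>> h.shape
(3, 3, 13, 11, 13)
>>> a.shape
(13, 3, 3)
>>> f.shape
(3, 13)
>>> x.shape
(3, 13, 11)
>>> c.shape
(3, 13, 13)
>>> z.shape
(13,)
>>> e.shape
(3, 13, 3)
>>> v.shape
(3, 3, 13, 11, 3)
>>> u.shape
(3, 3, 11, 3)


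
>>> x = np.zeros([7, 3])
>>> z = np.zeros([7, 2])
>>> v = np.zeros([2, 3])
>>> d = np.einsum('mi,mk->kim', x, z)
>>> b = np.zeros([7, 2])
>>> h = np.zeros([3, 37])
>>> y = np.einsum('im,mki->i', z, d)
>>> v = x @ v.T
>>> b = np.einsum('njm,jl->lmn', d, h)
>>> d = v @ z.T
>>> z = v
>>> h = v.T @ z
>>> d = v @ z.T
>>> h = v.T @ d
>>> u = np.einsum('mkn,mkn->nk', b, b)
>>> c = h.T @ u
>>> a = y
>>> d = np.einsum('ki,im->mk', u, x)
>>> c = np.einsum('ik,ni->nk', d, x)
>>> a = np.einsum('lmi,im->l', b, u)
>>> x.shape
(7, 3)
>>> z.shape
(7, 2)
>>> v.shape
(7, 2)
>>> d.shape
(3, 2)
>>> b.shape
(37, 7, 2)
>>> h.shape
(2, 7)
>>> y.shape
(7,)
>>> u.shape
(2, 7)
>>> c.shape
(7, 2)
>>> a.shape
(37,)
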